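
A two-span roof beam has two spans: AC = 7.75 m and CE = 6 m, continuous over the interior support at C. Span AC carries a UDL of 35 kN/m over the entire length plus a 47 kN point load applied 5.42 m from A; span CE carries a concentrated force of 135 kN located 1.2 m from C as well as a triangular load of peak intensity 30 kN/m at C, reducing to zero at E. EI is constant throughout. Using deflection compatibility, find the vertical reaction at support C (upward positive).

R_C = 415.5 kN

Insert a hinge at C; M_C is the redundant, and each span becomes simply supported.
End slopes at the hinge C, treating each span as simply supported:
  span AC: UDL 35: wL³/(24EI) = 678.8/EI
  span AC: point load 47 at a = 5.42: Pab(L + a)/(6LEI) = 168.1/EI
  span CE: point load 135 at a = 1.2: Pab(L + b)/(6LEI) = 233.3/EI
  span CE: triangular load, peak 30: w₀L³/(45EI) = 144/EI
  relative rotation θ_0 = (846.9 + 377.3)/EI = 1224/EI
A unit hogging moment at C produces rotation L₁/(3EI) + L₂/(3EI) = 4.583/EI.
Slope continuity at C: θ_0 = M_C·4.583/EI, so M_C = 1224/4.583 = 267.1 kN·m (hogging).
Span AC, ΣM about A with M_C applied at C: R_C^{AC}·7.75 = 1306 + 267.1, so R_C^{AC} = 203 kN and R_A = 318.2 − 203 = 115.3 kN.
Span CE, ΣM about E: R_C^{CE}·6 = 1008 + 267.1, so R_C^{CE} = 212.5 kN and R_E = 225 − 212.5 = 12.48 kN.
R_C = 203 + 212.5 = 415.5 kN.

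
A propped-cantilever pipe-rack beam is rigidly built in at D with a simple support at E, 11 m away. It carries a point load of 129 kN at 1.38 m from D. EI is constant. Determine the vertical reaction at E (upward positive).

R_E = 2.918 kN

Choose R_E as the redundant. The primary structure is the cantilever fixed at D.
Primary-structure tip deflection at E by superposition:
  point load 129 at a = 1.38: Pa²(3L − a)/(6EI) = 1295/EI
Tip deflection under a unit load at E: L³/(3EI) = 443.7/EI.
Compatibility at E: δ_0 − R_E·δ_{EE} = 0, so R_E = 1295/443.7 = 2.918 kN.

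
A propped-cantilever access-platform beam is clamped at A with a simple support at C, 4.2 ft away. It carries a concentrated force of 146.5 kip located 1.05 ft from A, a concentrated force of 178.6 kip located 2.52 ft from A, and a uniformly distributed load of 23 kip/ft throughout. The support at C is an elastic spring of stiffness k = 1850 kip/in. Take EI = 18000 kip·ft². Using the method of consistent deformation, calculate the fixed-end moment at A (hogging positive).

M_A = 294.5 kip·ft

Take the reaction at C as the redundant and release it; the primary structure is a cantilever fixed at A.
Primary-structure tip deflection at C by superposition:
  point load 146.5 at a = 1.05: Pa²(3L − a)/(6EI) = 310.9/EI
  point load 178.6 at a = 2.52: Pa²(3L − a)/(6EI) = 1905/EI
  UDL 23: wL⁴/(8EI) = 894.6/EI
  δ_0 = 3111/EI
Flexibility coefficient — unit upward force at C: δ_{CC} = L³/(3EI) = 24.7/EI.
With EI = 18000 kip·ft²: δ_0 = 0.17283 ft and δ_{CC} = 0.001372 ft/kip.
Compatibility — the spring shortens by R_C/k under the reaction it provides: δ_0 − R_C·δ_{CC} = R_C/k. With 1/k = 1/(1850×12) ft/kip = 0.000045 ft/kip, R_C = δ_0 / (δ_{CC} + 1/k) = 0.17283 / (0.001372 + 0.000045) = 122 kip.
Moment equilibrium about A: M_A = Σ(load moments about A) − R_C·L = 806.8 − 122×4.2 = 294.5 kip·ft.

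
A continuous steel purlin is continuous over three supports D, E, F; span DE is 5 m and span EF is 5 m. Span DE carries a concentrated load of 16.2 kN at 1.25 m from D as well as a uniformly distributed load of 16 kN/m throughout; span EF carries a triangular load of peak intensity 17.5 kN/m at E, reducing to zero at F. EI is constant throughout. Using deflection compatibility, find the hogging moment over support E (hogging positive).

Insert a hinge at E; M_E is the redundant, and each span becomes simply supported.
End slopes at the hinge E, treating each span as simply supported:
  span DE: point load 16.2 at a = 1.25: Pab(L + a)/(6LEI) = 15.82/EI
  span DE: UDL 16: wL³/(24EI) = 83.33/EI
  span EF: triangular load, peak 17.5: w₀L³/(45EI) = 48.61/EI
  relative rotation θ_0 = (99.15 + 48.61)/EI = 147.8/EI
A unit hogging moment at E produces rotation L₁/(3EI) + L₂/(3EI) = 3.333/EI.
Slope continuity at E: θ_0 = M_E·3.333/EI, so M_E = 147.8/3.333 = 44.33 kN·m (hogging).

M_E = 44.33 kN·m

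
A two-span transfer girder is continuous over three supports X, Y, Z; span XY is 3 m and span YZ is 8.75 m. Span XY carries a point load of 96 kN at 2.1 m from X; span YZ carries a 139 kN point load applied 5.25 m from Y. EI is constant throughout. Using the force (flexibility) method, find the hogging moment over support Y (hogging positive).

Insert a hinge at Y; M_Y is the redundant, and each span becomes simply supported.
Discontinuity in slope at Y on the released structure — sum the simple-span end rotations:
  span XY: point load 96 at a = 2.1: Pab(L + a)/(6LEI) = 51.41/EI
  span YZ: point load 139 at a = 5.25: Pab(L + b)/(6LEI) = 596/EI
  relative rotation θ_0 = (51.41 + 596)/EI = 647.4/EI
A unit hogging moment at Y produces rotation L₁/(3EI) + L₂/(3EI) = 3.917/EI.
Compatibility: M_Y·(L₁+L₂)/(3EI) = θ_0, giving M_Y = 165.3 kN·m (hogging).

M_Y = 165.3 kN·m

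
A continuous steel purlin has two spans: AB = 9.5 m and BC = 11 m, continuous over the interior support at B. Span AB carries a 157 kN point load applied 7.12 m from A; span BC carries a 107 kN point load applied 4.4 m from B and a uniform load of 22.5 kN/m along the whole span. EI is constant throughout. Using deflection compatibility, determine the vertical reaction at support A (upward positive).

R_A = -4.603 kN

Insert a hinge at B; M_B is the redundant, and each span becomes simply supported.
Discontinuity in slope at B on the released structure — sum the simple-span end rotations:
  span AB: point load 157 at a = 7.12: Pab(L + a)/(6LEI) = 775.7/EI
  span BC: point load 107 at a = 4.4: Pab(L + b)/(6LEI) = 828.6/EI
  span BC: UDL 22.5: wL³/(24EI) = 1248/EI
  relative rotation θ_0 = (775.7 + 2076)/EI = 2852/EI
A unit hogging moment at B produces rotation L₁/(3EI) + L₂/(3EI) = 6.833/EI.
Slope continuity at B: θ_0 = M_B·6.833/EI, so M_B = 2852/6.833 = 417.4 kN·m (hogging).
Span AB, ΣM about A with M_B applied at B: R_B^{AB}·9.5 = 1118 + 417.4, so R_B^{AB} = 161.6 kN and R_A = 157 − 161.6 = -4.603 kN.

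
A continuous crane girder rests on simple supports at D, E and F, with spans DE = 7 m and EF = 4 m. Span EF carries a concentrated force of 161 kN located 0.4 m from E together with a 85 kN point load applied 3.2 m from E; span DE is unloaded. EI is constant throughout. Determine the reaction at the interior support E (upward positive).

Insert a hinge at E; M_E is the redundant, and each span becomes simply supported.
End slopes at the hinge E, treating each span as simply supported:
  span EF: point load 161 at a = 0.4: Pab(L + b)/(6LEI) = 73.42/EI
  span EF: point load 85 at a = 3.2: Pab(L + b)/(6LEI) = 43.52/EI
  relative rotation θ_0 = (0 + 116.9)/EI = 116.9/EI
A unit hogging moment at E produces rotation L₁/(3EI) + L₂/(3EI) = 3.667/EI.
Compatibility: M_E·(L₁+L₂)/(3EI) = θ_0, giving M_E = 31.89 kN·m (hogging).
Span DE, ΣM about D with M_E applied at E: R_E^{DE}·7 = 0 + 31.89, so R_E^{DE} = 4.556 kN and R_D = 0 − 4.556 = -4.556 kN.
Span EF, ΣM about F: R_E^{EF}·4 = 647.6 + 31.89, so R_E^{EF} = 169.9 kN and R_F = 246 − 169.9 = 76.13 kN.
R_E = 4.556 + 169.9 = 174.4 kN.

R_E = 174.4 kN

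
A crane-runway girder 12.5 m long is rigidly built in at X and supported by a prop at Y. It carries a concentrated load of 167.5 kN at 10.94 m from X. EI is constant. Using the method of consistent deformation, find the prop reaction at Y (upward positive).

Remove the prop at Y; the released (primary) structure is a cantilever built in at X.
Free-end deflection of the primary structure under the applied loading (downward +):
  point load 167.5 at a = 10.94: Pa²(3L − a)/(6EI) = 88741/EI
Tip deflection under a unit load at Y: L³/(3EI) = 651/EI.
The prop prevents deflection at Y: R_Y = δ_0/δ_{YY} = 88741/651 = 136.3 kN.

R_Y = 136.3 kN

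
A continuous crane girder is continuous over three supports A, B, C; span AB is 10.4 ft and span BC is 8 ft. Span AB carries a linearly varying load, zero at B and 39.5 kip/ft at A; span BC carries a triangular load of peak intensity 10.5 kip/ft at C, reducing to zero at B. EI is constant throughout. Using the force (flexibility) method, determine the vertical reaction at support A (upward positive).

Insert a hinge at B; M_B is the redundant, and each span becomes simply supported.
Discontinuity in slope at B on the released structure — sum the simple-span end rotations:
  span AB: triangular load, peak 39.5: 7w₀L³/(360EI) = 864/EI
  span BC: triangular load, peak 10.5: 7w₀L³/(360EI) = 104.5/EI
  relative rotation θ_0 = (864 + 104.5)/EI = 968.5/EI
A unit hogging moment at B produces rotation L₁/(3EI) + L₂/(3EI) = 6.133/EI.
Compatibility: M_B·(L₁+L₂)/(3EI) = θ_0, giving M_B = 157.9 kip·ft (hogging).
Span AB, ΣM about A with M_B applied at B: R_B^{AB}·10.4 = 712.1 + 157.9, so R_B^{AB} = 83.65 kip and R_A = 205.4 − 83.65 = 121.8 kip.

R_A = 121.8 kip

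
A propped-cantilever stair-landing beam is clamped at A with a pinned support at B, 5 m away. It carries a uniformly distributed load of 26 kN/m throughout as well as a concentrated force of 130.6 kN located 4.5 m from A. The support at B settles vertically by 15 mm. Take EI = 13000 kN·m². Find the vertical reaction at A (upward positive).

Remove the prop at B; the released (primary) structure is a cantilever built in at A.
Primary-structure tip deflection at B by superposition:
  UDL 26: wL⁴/(8EI) = 2031/EI
  point load 130.6 at a = 4.5: Pa²(3L − a)/(6EI) = 4628/EI
  δ_0 = 6659/EI
Tip deflection under a unit load at B: L³/(3EI) = 41.67/EI.
With EI = 13000 kN·m²: δ_0 = 0.51226 m and δ_{BB} = 0.003205 m/kN.
Compatibility — the beam at B must follow the support down by 0.015 m: δ_0 − R_B·δ_{BB} = 0.015, so R_B = (0.51226 − 0.015)/0.003205 = 155.1 kN.
Vertical equilibrium: R_A = ΣP − R_B = 260.6 − 155.1 = 105.5 kN.

R_A = 105.5 kN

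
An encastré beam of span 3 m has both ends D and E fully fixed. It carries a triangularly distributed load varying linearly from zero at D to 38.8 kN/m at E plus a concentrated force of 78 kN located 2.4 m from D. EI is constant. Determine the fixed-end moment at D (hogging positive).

M_D = 19.13 kN·m

Release both end moments; the primary structure is a simply-supported span DE with redundants M_D and M_E.
Simple-span end rotations at D and E under the given loads:
  at D: triangular load, peak 38.8: 7w₀L³/(360EI) = 20.37/EI
  at E: triangular load, peak 38.8: w₀L³/(45EI) = 23.28/EI
  at D: point load 78 at a = 2.4: Pab(L + b)/(6LEI) = 22.46/EI
  at E: point load 78 at a = 2.4: Pab(L + a)/(6LEI) = 33.7/EI
  θ_D0 = 42.83/EI,  θ_E0 = 56.98/EI
Flexibility coefficients: a unit moment at one end gives L/(3EI) there and L/(6EI) at the far end, so f₁₁ = f₂₂ = 1/EI and f₁₂ = f₂₁ = 0.5/EI.
Compatibility — zero rotation at each built-in end:
  1 M_D + 0.5 M_E = 42.83
  0.5 M_D + 1 M_E = 56.98
Solving the pair gives M_D = 19.13 kN·m and M_E = 47.41 kN·m (hogging).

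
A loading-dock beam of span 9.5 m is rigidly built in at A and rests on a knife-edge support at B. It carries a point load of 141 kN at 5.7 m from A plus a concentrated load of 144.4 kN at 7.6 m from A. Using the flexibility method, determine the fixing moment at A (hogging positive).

Release the roller at B. Primary structure: cantilever fixed at A.
Deflection at B on the released cantilever, summing each load's contribution:
  point load 141 at a = 5.7: Pa²(3L − a)/(6EI) = 17408/EI
  point load 144.4 at a = 7.6: Pa²(3L − a)/(6EI) = 29053/EI
  δ_0 = 46461/EI
Tip deflection under a unit load at B: L³/(3EI) = 285.8/EI.
The prop prevents deflection at B: R_B = δ_0/δ_{BB} = 46461/285.8 = 162.6 kN.
Moment equilibrium about A: M_A = Σ(load moments about A) − R_B·L = 1901 − 162.6×9.5 = 356.7 kN·m.

M_A = 356.7 kN·m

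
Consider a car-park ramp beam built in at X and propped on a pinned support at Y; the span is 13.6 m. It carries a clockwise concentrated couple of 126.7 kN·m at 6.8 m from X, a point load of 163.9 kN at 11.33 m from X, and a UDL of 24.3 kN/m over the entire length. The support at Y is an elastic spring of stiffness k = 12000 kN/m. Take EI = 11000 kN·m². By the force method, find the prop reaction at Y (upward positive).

R_Y = 257.4 kN

Choose R_Y as the redundant. The primary structure is the cantilever fixed at X.
Downward deflection at the released point Y due to the loads:
  clockwise couple 126.7 at a = 6.8: M₀a(2L − a)/(2EI) = 8788/EI
  point load 163.9 at a = 11.33: Pa²(3L − a)/(6EI) = 103340/EI
  UDL 24.3: wL⁴/(8EI) = 103913/EI
  δ_0 = 216041/EI
Tip deflection under a unit load at Y: L³/(3EI) = 838.5/EI.
With EI = 11000 kN·m²: δ_0 = 19.64 m and δ_{YY} = 0.076226 m/kN.
Compatibility — the spring shortens by R_Y/k under the reaction it provides: δ_0 − R_Y·δ_{YY} = R_Y/k. With 1/k = 0.000083 m/kN, R_Y = δ_0 / (δ_{YY} + 1/k) = 19.64 / (0.076226 + 0.000083) = 257.4 kN.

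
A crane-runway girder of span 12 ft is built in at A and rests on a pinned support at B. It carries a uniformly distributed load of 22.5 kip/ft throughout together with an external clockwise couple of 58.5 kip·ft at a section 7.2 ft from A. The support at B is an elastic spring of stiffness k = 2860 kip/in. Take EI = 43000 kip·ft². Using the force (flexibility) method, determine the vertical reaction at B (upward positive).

R_B = 107.2 kip

Release the roller at B. Primary structure: cantilever fixed at A.
Deflection at B on the released cantilever, summing each load's contribution:
  UDL 22.5: wL⁴/(8EI) = 58320/EI
  clockwise couple 58.5 at a = 7.2: M₀a(2L − a)/(2EI) = 3538/EI
  δ_0 = 61858/EI
Flexibility coefficient — unit upward force at B: δ_{BB} = L³/(3EI) = 576/EI.
With EI = 43000 kip·ft²: δ_0 = 1.4386 ft and δ_{BB} = 0.013395 ft/kip.
Compatibility — the spring shortens by R_B/k under the reaction it provides: δ_0 − R_B·δ_{BB} = R_B/k. With 1/k = 1/(2860×12) ft/kip = 0.000029 ft/kip, R_B = δ_0 / (δ_{BB} + 1/k) = 1.4386 / (0.013395 + 0.000029) = 107.2 kip.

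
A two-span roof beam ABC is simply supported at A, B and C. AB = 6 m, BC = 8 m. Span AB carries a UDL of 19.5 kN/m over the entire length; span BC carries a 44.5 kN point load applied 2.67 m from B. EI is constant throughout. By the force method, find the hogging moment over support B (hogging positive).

M_B = 75.29 kN·m

Take M_B as the redundant. Released structure: two simple spans AB and BC with a hinge at B.
Discontinuity in slope at B on the released structure — sum the simple-span end rotations:
  span AB: UDL 19.5: wL³/(24EI) = 175.5/EI
  span BC: point load 44.5 at a = 2.67: Pab(L + b)/(6LEI) = 175.9/EI
  relative rotation θ_0 = (175.5 + 175.9)/EI = 351.4/EI
A unit hogging moment at B produces rotation L₁/(3EI) + L₂/(3EI) = 4.667/EI.
Slope continuity at B: θ_0 = M_B·4.667/EI, so M_B = 351.4/4.667 = 75.29 kN·m (hogging).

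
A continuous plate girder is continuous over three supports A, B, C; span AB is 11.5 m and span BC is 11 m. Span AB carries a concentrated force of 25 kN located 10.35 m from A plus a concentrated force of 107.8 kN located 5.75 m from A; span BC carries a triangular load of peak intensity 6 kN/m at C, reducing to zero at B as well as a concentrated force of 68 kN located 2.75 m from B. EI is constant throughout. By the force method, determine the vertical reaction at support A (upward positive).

Release continuity at B by inserting a hinge; the redundant is the internal moment M_B. The primary structure is two simply-supported spans AB and BC.
End slopes at the hinge B, treating each span as simply supported:
  span AB: point load 25 at a = 10.35: Pab(L + a)/(6LEI) = 94.23/EI
  span AB: point load 107.8 at a = 5.75: Pab(L + a)/(6LEI) = 891/EI
  span BC: triangular load, peak 6: 7w₀L³/(360EI) = 155.3/EI
  span BC: point load 68 at a = 2.75: Pab(L + b)/(6LEI) = 450/EI
  relative rotation θ_0 = (985.3 + 605.3)/EI = 1591/EI
A unit hogging moment at B produces rotation L₁/(3EI) + L₂/(3EI) = 7.5/EI.
Slope continuity at B: θ_0 = M_B·7.5/EI, so M_B = 1591/7.5 = 212.1 kN·m (hogging).
Span AB, ΣM about A with M_B applied at B: R_B^{AB}·11.5 = 878.6 + 212.1, so R_B^{AB} = 94.84 kN and R_A = 132.8 − 94.84 = 37.96 kN.

R_A = 37.96 kN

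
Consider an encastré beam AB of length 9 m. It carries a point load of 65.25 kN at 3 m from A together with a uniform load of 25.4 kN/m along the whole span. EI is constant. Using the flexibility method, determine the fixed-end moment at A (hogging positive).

Release both end moments; the primary structure is a simply-supported span AB with redundants M_A and M_B.
Simple-span end rotations at A and B under the given loads:
  at A: point load 65.25 at a = 3: Pab(L + b)/(6LEI) = 326.2/EI
  at B: point load 65.25 at a = 3: Pab(L + a)/(6LEI) = 261/EI
  at A: UDL 25.4: wL³/(24EI) = 771.5/EI
  at B: UDL 25.4: wL³/(24EI) = 771.5/EI
  θ_A0 = 1098/EI,  θ_B0 = 1033/EI
Flexibility coefficients: a unit moment at one end gives L/(3EI) there and L/(6EI) at the far end, so f₁₁ = f₂₂ = 3/EI and f₁₂ = f₂₁ = 1.5/EI.
Compatibility — zero rotation at each built-in end:
  3 M_A + 1.5 M_B = 1098
  1.5 M_A + 3 M_B = 1033
Solving the pair gives M_A = 258.4 kN·m and M_B = 214.9 kN·m (hogging).

M_A = 258.4 kN·m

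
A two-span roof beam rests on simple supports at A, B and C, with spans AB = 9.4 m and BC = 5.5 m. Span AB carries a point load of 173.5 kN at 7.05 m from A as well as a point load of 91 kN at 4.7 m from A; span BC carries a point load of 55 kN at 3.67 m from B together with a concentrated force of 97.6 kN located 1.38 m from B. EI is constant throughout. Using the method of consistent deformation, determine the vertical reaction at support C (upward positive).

R_C = 3.175 kN

Take M_B as the redundant. Released structure: two simple spans AB and BC with a hinge at B.
Discontinuity in slope at B on the released structure — sum the simple-span end rotations:
  span AB: point load 173.5 at a = 7.05: Pab(L + a)/(6LEI) = 838.4/EI
  span AB: point load 91 at a = 4.7: Pab(L + a)/(6LEI) = 502.5/EI
  span BC: point load 55 at a = 3.67: Pab(L + b)/(6LEI) = 82.05/EI
  span BC: point load 97.6 at a = 1.38: Pab(L + b)/(6LEI) = 161.8/EI
  relative rotation θ_0 = (1341 + 243.8)/EI = 1585/EI
A unit hogging moment at B produces rotation L₁/(3EI) + L₂/(3EI) = 4.967/EI.
Compatibility: M_B·(L₁+L₂)/(3EI) = θ_0, giving M_B = 319.1 kN·m (hogging).
Span BC, ΣM about C: R_B^{BC}·5.5 = 502.8 + 319.1, so R_B^{BC} = 149.4 kN and R_C = 152.6 − 149.4 = 3.175 kN.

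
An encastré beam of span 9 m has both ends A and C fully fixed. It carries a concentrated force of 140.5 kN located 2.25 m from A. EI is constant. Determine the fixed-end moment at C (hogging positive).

M_C = 59.27 kN·m

Take the two fixed-end moments M_A, M_C as redundants; the released structure is the simple span AC.
Simple-span end rotations at A and C under the given loads:
  at A: point load 140.5 at a = 2.25: Pab(L + b)/(6LEI) = 622.4/EI
  at C: point load 140.5 at a = 2.25: Pab(L + a)/(6LEI) = 444.6/EI
  θ_A0 = 622.4/EI,  θ_C0 = 444.6/EI
Flexibility coefficients: a unit moment at one end gives L/(3EI) there and L/(6EI) at the far end, so f₁₁ = f₂₂ = 3/EI and f₁₂ = f₂₁ = 1.5/EI.
Compatibility — zero rotation at each built-in end:
  3 M_A + 1.5 M_C = 622.4
  1.5 M_A + 3 M_C = 444.6
Solving the pair gives M_A = 177.8 kN·m and M_C = 59.27 kN·m (hogging).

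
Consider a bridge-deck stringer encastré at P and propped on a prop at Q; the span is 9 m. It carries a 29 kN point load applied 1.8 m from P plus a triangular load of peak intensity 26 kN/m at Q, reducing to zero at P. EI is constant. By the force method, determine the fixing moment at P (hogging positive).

M_P = 160.4 kN·m

Take the reaction at Q as the redundant and release it; the primary structure is a cantilever fixed at P.
Primary-structure tip deflection at Q by superposition:
  point load 29 at a = 1.8: Pa²(3L − a)/(6EI) = 394.6/EI
  triangular load, peak 26 at the free end: 11w₀L⁴/(120EI) = 15637/EI
  δ_0 = 16032/EI
Flexibility coefficient — unit upward force at Q: δ_{QQ} = L³/(3EI) = 243/EI.
Compatibility at Q: δ_0 − R_Q·δ_{QQ} = 0, so R_Q = 16032/243 = 65.97 kN.
Moment equilibrium about P: M_P = Σ(load moments about P) − R_Q·L = 754.2 − 65.97×9 = 160.4 kN·m.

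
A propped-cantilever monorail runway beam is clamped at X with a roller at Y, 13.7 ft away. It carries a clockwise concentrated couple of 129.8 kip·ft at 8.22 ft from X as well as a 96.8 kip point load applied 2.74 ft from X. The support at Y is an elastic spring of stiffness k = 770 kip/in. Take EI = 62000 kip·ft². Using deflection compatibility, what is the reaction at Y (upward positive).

R_Y = 17.22 kip

Choose R_Y as the redundant. The primary structure is the cantilever fixed at X.
Free-end deflection of the primary structure under the applied loading (downward +):
  clockwise couple 129.8 at a = 8.22: M₀a(2L − a)/(2EI) = 10232/EI
  point load 96.8 at a = 2.74: Pa²(3L − a)/(6EI) = 4646/EI
  δ_0 = 14878/EI
Tip deflection under a unit load at Y: L³/(3EI) = 857.1/EI.
With EI = 62000 kip·ft²: δ_0 = 0.23997 ft and δ_{YY} = 0.013824 ft/kip.
Compatibility — the spring shortens by R_Y/k under the reaction it provides: δ_0 − R_Y·δ_{YY} = R_Y/k. With 1/k = 1/(770×12) ft/kip = 0.000108 ft/kip, R_Y = δ_0 / (δ_{YY} + 1/k) = 0.23997 / (0.013824 + 0.000108) = 17.22 kip.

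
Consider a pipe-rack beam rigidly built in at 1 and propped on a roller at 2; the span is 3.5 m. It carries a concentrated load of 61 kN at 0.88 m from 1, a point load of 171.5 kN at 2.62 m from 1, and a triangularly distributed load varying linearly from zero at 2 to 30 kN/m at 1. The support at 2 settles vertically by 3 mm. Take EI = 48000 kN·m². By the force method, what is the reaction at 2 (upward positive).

R_2 = 113.9 kN

Release the roller at 2. Primary structure: cantilever fixed at 1.
Downward deflection at the released point 2 due to the loads:
  point load 61 at a = 0.88: Pa²(3L − a)/(6EI) = 75.74/EI
  point load 171.5 at a = 2.62: Pa²(3L − a)/(6EI) = 1546/EI
  triangular load, peak 30 at the fixed end: w₀L⁴/(30EI) = 150.1/EI
  δ_0 = 1772/EI
Tip deflection under a unit load at 2: L³/(3EI) = 14.29/EI.
With EI = 48000 kN·m²: δ_0 = 0.036915 m and δ_{22} = 0.000298 m/kN.
Compatibility — the beam at 2 must follow the support down by 0.003 m: δ_0 − R_2·δ_{22} = 0.003, so R_2 = (0.036915 − 0.003)/0.000298 = 113.9 kN.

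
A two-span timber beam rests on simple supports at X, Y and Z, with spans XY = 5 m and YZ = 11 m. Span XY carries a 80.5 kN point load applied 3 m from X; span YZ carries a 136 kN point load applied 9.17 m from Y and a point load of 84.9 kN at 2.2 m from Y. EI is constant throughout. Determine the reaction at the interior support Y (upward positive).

R_Y = 197 kN

Release continuity at Y by inserting a hinge; the redundant is the internal moment M_Y. The primary structure is two simply-supported spans XY and YZ.
Rotations at Y on the released spans (each span's end-slope, ×1/EI):
  span XY: point load 80.5 at a = 3: Pab(L + a)/(6LEI) = 128.8/EI
  span YZ: point load 136 at a = 9.17: Pab(L + b)/(6LEI) = 443.7/EI
  span YZ: point load 84.9 at a = 2.2: Pab(L + b)/(6LEI) = 493.1/EI
  relative rotation θ_0 = (128.8 + 936.8)/EI = 1066/EI
A unit hogging moment at Y produces rotation L₁/(3EI) + L₂/(3EI) = 5.333/EI.
Compatibility: M_Y·(L₁+L₂)/(3EI) = θ_0, giving M_Y = 199.8 kN·m (hogging).
Span XY, ΣM about X with M_Y applied at Y: R_Y^{XY}·5 = 241.5 + 199.8, so R_Y^{XY} = 88.26 kN and R_X = 80.5 − 88.26 = -7.758 kN.
Span YZ, ΣM about Z: R_Y^{YZ}·11 = 996 + 199.8, so R_Y^{YZ} = 108.7 kN and R_Z = 220.9 − 108.7 = 112.2 kN.
R_Y = 88.26 + 108.7 = 197 kN.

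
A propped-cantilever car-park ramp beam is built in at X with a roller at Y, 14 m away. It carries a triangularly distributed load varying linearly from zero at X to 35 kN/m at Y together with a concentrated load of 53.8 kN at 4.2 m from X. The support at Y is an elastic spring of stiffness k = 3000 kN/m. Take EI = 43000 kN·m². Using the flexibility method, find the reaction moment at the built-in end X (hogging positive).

M_X = 565.1 kN·m

Remove the prop at Y; the released (primary) structure is a cantilever built in at X.
Free-end deflection of the primary structure under the applied loading (downward +):
  triangular load, peak 35 at the free end: 11w₀L⁴/(120EI) = 123251/EI
  point load 53.8 at a = 4.2: Pa²(3L − a)/(6EI) = 5979/EI
  δ_0 = 129230/EI
Flexibility coefficient — unit upward force at Y: δ_{YY} = L³/(3EI) = 914.7/EI.
With EI = 43000 kN·m²: δ_0 = 3.0054 m and δ_{YY} = 0.021271 m/kN.
Compatibility — the spring shortens by R_Y/k under the reaction it provides: δ_0 − R_Y·δ_{YY} = R_Y/k. With 1/k = 0.000333 m/kN, R_Y = δ_0 / (δ_{YY} + 1/k) = 3.0054 / (0.021271 + 0.000333) = 139.1 kN.
Moment equilibrium about X: M_X = Σ(load moments about X) − R_Y·L = 2513 − 139.1×14 = 565.1 kN·m.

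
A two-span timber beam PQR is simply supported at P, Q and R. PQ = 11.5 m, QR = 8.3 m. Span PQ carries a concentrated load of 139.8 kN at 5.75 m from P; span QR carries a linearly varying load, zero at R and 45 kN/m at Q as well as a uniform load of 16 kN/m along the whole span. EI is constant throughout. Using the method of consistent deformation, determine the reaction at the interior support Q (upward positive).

R_Q = 327.1 kN

Take M_Q as the redundant. Released structure: two simple spans PQ and QR with a hinge at Q.
Rotations at Q on the released spans (each span's end-slope, ×1/EI):
  span PQ: point load 139.8 at a = 5.75: Pab(L + a)/(6LEI) = 1156/EI
  span QR: triangular load, peak 45: w₀L³/(45EI) = 571.8/EI
  span QR: UDL 16: wL³/(24EI) = 381.2/EI
  relative rotation θ_0 = (1156 + 953)/EI = 2109/EI
A unit hogging moment at Q produces rotation L₁/(3EI) + L₂/(3EI) = 6.6/EI.
Slope continuity at Q: θ_0 = M_Q·6.6/EI, so M_Q = 2109/6.6 = 319.5 kN·m (hogging).
Span PQ, ΣM about P with M_Q applied at Q: R_Q^{PQ}·11.5 = 803.9 + 319.5, so R_Q^{PQ} = 97.68 kN and R_P = 139.8 − 97.68 = 42.12 kN.
Span QR, ΣM about R: R_Q^{QR}·8.3 = 1584 + 319.5, so R_Q^{QR} = 229.4 kN and R_R = 319.6 − 229.4 = 90.16 kN.
R_Q = 97.68 + 229.4 = 327.1 kN.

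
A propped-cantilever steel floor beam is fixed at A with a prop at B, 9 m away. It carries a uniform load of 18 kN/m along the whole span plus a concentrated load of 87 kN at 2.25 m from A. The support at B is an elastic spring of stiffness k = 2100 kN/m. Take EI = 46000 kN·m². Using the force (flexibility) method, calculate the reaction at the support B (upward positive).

R_B = 62.58 kN

Choose R_B as the redundant. The primary structure is the cantilever fixed at A.
Free-end deflection of the primary structure under the applied loading (downward +):
  UDL 18: wL⁴/(8EI) = 14762/EI
  point load 87 at a = 2.25: Pa²(3L − a)/(6EI) = 1817/EI
  δ_0 = 16579/EI
Tip deflection under a unit load at B: L³/(3EI) = 243/EI.
With EI = 46000 kN·m²: δ_0 = 0.36041 m and δ_{BB} = 0.005283 m/kN.
Compatibility — the spring shortens by R_B/k under the reaction it provides: δ_0 − R_B·δ_{BB} = R_B/k. With 1/k = 0.000476 m/kN, R_B = δ_0 / (δ_{BB} + 1/k) = 0.36041 / (0.005283 + 0.000476) = 62.58 kN.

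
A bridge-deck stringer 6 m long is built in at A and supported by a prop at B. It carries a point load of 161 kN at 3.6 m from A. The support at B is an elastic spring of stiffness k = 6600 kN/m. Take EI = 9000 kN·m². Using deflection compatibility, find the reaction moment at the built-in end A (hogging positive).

Release the roller at B. Primary structure: cantilever fixed at A.
Downward deflection at the released point B due to the loads:
  point load 161 at a = 3.6: Pa²(3L − a)/(6EI) = 5008/EI
Flexibility coefficient — unit upward force at B: δ_{BB} = L³/(3EI) = 72/EI.
With EI = 9000 kN·m²: δ_0 = 0.55642 m and δ_{BB} = 0.008 m/kN.
Compatibility — the spring shortens by R_B/k under the reaction it provides: δ_0 − R_B·δ_{BB} = R_B/k. With 1/k = 0.000152 m/kN, R_B = δ_0 / (δ_{BB} + 1/k) = 0.55642 / (0.008 + 0.000152) = 68.26 kN.
Moment equilibrium about A: M_A = Σ(load moments about A) − R_B·L = 579.6 − 68.26×6 = 170 kN·m.

M_A = 170 kN·m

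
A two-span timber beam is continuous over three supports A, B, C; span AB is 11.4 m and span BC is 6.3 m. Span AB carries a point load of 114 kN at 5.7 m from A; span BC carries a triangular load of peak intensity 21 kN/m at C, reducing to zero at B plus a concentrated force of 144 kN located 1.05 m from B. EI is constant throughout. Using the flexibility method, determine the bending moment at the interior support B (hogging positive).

Release continuity at B by inserting a hinge; the redundant is the internal moment M_B. The primary structure is two simply-supported spans AB and BC.
End slopes at the hinge B, treating each span as simply supported:
  span AB: point load 114 at a = 5.7: Pab(L + a)/(6LEI) = 926/EI
  span BC: triangular load, peak 21: 7w₀L³/(360EI) = 102.1/EI
  span BC: point load 144 at a = 1.05: Pab(L + b)/(6LEI) = 242.6/EI
  relative rotation θ_0 = (926 + 344.7)/EI = 1271/EI
A unit hogging moment at B produces rotation L₁/(3EI) + L₂/(3EI) = 5.9/EI.
Slope continuity at B: θ_0 = M_B·5.9/EI, so M_B = 1271/5.9 = 215.4 kN·m (hogging).

M_B = 215.4 kN·m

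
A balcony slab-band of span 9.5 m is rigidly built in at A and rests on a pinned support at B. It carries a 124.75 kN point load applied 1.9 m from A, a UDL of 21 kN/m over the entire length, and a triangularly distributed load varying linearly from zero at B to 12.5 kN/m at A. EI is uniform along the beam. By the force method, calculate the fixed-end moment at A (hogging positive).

M_A = 482.8 kN·m

Remove the prop at B; the released (primary) structure is a cantilever built in at A.
Downward deflection at the released point B due to the loads:
  point load 124.75 at a = 1.9: Pa²(3L − a)/(6EI) = 1997/EI
  UDL 21: wL⁴/(8EI) = 21381/EI
  triangular load, peak 12.5 at the fixed end: w₀L⁴/(30EI) = 3394/EI
  δ_0 = 26771/EI
Tip deflection under a unit load at B: L³/(3EI) = 285.8/EI.
Compatibility at B: δ_0 − R_B·δ_{BB} = 0, so R_B = 26771/285.8 = 93.67 kN.
Moment equilibrium about A: M_A = Σ(load moments about A) − R_B·L = 1373 − 93.67×9.5 = 482.8 kN·m.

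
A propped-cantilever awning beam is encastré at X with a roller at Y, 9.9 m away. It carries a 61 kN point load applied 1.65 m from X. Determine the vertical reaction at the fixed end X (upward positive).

R_X = 58.6 kN

Take the reaction at Y as the redundant and release it; the primary structure is a cantilever fixed at X.
Primary-structure tip deflection at Y by superposition:
  point load 61 at a = 1.65: Pa²(3L − a)/(6EI) = 776.4/EI
Flexibility coefficient — unit upward force at Y: δ_{YY} = L³/(3EI) = 323.4/EI.
Compatibility at Y: δ_0 − R_Y·δ_{YY} = 0, so R_Y = 776.4/323.4 = 2.4 kN.
Vertical equilibrium: R_X = ΣP − R_Y = 61 − 2.4 = 58.6 kN.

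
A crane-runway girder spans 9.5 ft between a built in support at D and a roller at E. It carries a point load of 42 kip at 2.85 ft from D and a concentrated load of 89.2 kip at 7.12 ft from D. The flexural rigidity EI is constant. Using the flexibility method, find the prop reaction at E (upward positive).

Remove the prop at E; the released (primary) structure is a cantilever built in at D.
Free-end deflection of the primary structure under the applied loading (downward +):
  point load 42 at a = 2.85: Pa²(3L − a)/(6EI) = 1458/EI
  point load 89.2 at a = 7.12: Pa²(3L − a)/(6EI) = 16113/EI
  δ_0 = 17572/EI
Flexibility coefficient — unit upward force at E: δ_{EE} = L³/(3EI) = 285.8/EI.
The prop prevents deflection at E: R_E = δ_0/δ_{EE} = 17572/285.8 = 61.48 kip.

R_E = 61.48 kip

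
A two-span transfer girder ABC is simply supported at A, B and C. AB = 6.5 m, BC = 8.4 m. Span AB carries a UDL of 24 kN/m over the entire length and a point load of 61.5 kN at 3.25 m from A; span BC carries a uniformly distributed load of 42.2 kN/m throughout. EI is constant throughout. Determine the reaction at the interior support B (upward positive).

Take M_B as the redundant. Released structure: two simple spans AB and BC with a hinge at B.
Discontinuity in slope at B on the released structure — sum the simple-span end rotations:
  span AB: UDL 24: wL³/(24EI) = 274.6/EI
  span AB: point load 61.5 at a = 3.25: Pab(L + a)/(6LEI) = 162.4/EI
  span BC: UDL 42.2: wL³/(24EI) = 1042/EI
  relative rotation θ_0 = (437 + 1042)/EI = 1479/EI
A unit hogging moment at B produces rotation L₁/(3EI) + L₂/(3EI) = 4.967/EI.
Compatibility: M_B·(L₁+L₂)/(3EI) = θ_0, giving M_B = 297.8 kN·m (hogging).
Span AB, ΣM about A with M_B applied at B: R_B^{AB}·6.5 = 706.9 + 297.8, so R_B^{AB} = 154.6 kN and R_A = 217.5 − 154.6 = 62.93 kN.
Span BC, ΣM about C: R_B^{BC}·8.4 = 1489 + 297.8, so R_B^{BC} = 212.7 kN and R_C = 354.5 − 212.7 = 141.8 kN.
R_B = 154.6 + 212.7 = 367.3 kN.

R_B = 367.3 kN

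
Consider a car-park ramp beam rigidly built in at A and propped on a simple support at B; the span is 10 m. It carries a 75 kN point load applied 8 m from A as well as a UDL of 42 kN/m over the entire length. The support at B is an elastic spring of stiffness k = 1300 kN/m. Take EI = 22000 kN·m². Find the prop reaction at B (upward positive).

R_B = 200.1 kN

Remove the prop at B; the released (primary) structure is a cantilever built in at A.
Deflection at B on the released cantilever, summing each load's contribution:
  point load 75 at a = 8: Pa²(3L − a)/(6EI) = 17600/EI
  UDL 42: wL⁴/(8EI) = 52500/EI
  δ_0 = 70100/EI
Tip deflection under a unit load at B: L³/(3EI) = 333.3/EI.
With EI = 22000 kN·m²: δ_0 = 3.1864 m and δ_{BB} = 0.015152 m/kN.
Compatibility — the spring shortens by R_B/k under the reaction it provides: δ_0 − R_B·δ_{BB} = R_B/k. With 1/k = 0.000769 m/kN, R_B = δ_0 / (δ_{BB} + 1/k) = 3.1864 / (0.015152 + 0.000769) = 200.1 kN.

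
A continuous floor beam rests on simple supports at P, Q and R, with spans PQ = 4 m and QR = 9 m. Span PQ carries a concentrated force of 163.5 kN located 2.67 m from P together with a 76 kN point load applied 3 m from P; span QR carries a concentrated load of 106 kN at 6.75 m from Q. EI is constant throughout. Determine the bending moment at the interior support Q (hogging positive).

M_Q = 130 kN·m

Take M_Q as the redundant. Released structure: two simple spans PQ and QR with a hinge at Q.
Rotations at Q on the released spans (each span's end-slope, ×1/EI):
  span PQ: point load 163.5 at a = 2.67: Pab(L + a)/(6LEI) = 161.4/EI
  span PQ: point load 76 at a = 3: Pab(L + a)/(6LEI) = 66.5/EI
  span QR: point load 106 at a = 6.75: Pab(L + b)/(6LEI) = 335.4/EI
  relative rotation θ_0 = (227.9 + 335.4)/EI = 563.3/EI
A unit hogging moment at Q produces rotation L₁/(3EI) + L₂/(3EI) = 4.333/EI.
Compatibility: M_Q·(L₁+L₂)/(3EI) = θ_0, giving M_Q = 130 kN·m (hogging).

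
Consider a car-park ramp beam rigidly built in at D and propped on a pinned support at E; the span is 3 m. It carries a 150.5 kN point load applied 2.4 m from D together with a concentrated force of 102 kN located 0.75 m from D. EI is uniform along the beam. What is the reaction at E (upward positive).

R_E = 114.7 kN

Choose R_E as the redundant. The primary structure is the cantilever fixed at D.
Free-end deflection of the primary structure under the applied loading (downward +):
  point load 150.5 at a = 2.4: Pa²(3L − a)/(6EI) = 953.6/EI
  point load 102 at a = 0.75: Pa²(3L − a)/(6EI) = 78.89/EI
  δ_0 = 1032/EI
Flexibility coefficient — unit upward force at E: δ_{EE} = L³/(3EI) = 9/EI.
The prop prevents deflection at E: R_E = δ_0/δ_{EE} = 1032/9 = 114.7 kN.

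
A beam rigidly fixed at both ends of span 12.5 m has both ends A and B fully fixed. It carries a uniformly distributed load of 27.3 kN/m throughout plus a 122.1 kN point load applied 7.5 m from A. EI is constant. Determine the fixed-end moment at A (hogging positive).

Release both end moments; the primary structure is a simply-supported span AB with redundants M_A and M_B.
On the primary (simply-supported) span, the end slopes from the loading are:
  at A: UDL 27.3: wL³/(24EI) = 2222/EI
  at B: UDL 27.3: wL³/(24EI) = 2222/EI
  at A: point load 122.1 at a = 7.5: Pab(L + b)/(6LEI) = 1068/EI
  at B: point load 122.1 at a = 7.5: Pab(L + a)/(6LEI) = 1221/EI
  θ_A0 = 3290/EI,  θ_B0 = 3443/EI
Flexibility coefficients: a unit moment at one end gives L/(3EI) there and L/(6EI) at the far end, so f₁₁ = f₂₂ = 4.167/EI and f₁₂ = f₂₁ = 2.083/EI.
Compatibility — zero rotation at each built-in end:
  4.167 M_A + 2.083 M_B = 3290
  2.083 M_A + 4.167 M_B = 3443
Solving the pair gives M_A = 502 kN·m and M_B = 575.2 kN·m (hogging).

M_A = 502 kN·m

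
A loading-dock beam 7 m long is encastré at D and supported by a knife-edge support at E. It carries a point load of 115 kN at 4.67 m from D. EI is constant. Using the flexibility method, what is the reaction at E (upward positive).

Take the reaction at E as the redundant and release it; the primary structure is a cantilever fixed at D.
Primary-structure tip deflection at E by superposition:
  point load 115 at a = 4.67: Pa²(3L − a)/(6EI) = 6826/EI
Flexibility coefficient — unit upward force at E: δ_{EE} = L³/(3EI) = 114.3/EI.
The prop prevents deflection at E: R_E = δ_0/δ_{EE} = 6826/114.3 = 59.7 kN.

R_E = 59.7 kN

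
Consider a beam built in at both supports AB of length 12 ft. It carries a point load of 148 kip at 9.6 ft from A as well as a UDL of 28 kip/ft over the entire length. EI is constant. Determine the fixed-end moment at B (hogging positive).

Release both end moments; the primary structure is a simply-supported span AB with redundants M_A and M_B.
Simple-span end rotations at A and B under the given loads:
  at A: point load 148 at a = 9.6: Pab(L + b)/(6LEI) = 682/EI
  at B: point load 148 at a = 9.6: Pab(L + a)/(6LEI) = 1023/EI
  at A: UDL 28: wL³/(24EI) = 2016/EI
  at B: UDL 28: wL³/(24EI) = 2016/EI
  θ_A0 = 2698/EI,  θ_B0 = 3039/EI
Flexibility coefficients: a unit moment at one end gives L/(3EI) there and L/(6EI) at the far end, so f₁₁ = f₂₂ = 4/EI and f₁₂ = f₂₁ = 2/EI.
Compatibility — zero rotation at each built-in end:
  4 M_A + 2 M_B = 2698
  2 M_A + 4 M_B = 3039
Solving the pair gives M_A = 392.8 kip·ft and M_B = 563.3 kip·ft (hogging).

M_B = 563.3 kip·ft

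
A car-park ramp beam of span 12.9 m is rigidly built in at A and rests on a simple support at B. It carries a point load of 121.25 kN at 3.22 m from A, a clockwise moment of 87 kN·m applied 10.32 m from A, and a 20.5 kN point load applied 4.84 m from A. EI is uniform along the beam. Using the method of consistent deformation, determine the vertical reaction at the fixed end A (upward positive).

Choose R_B as the redundant. The primary structure is the cantilever fixed at A.
Downward deflection at the released point B due to the loads:
  point load 121.25 at a = 3.22: Pa²(3L − a)/(6EI) = 7434/EI
  clockwise couple 87 at a = 10.32: M₀a(2L − a)/(2EI) = 6949/EI
  point load 20.5 at a = 4.84: Pa²(3L − a)/(6EI) = 2710/EI
  δ_0 = 17093/EI
Tip deflection under a unit load at B: L³/(3EI) = 715.6/EI.
Compatibility at B: δ_0 − R_B·δ_{BB} = 0, so R_B = 17093/715.6 = 23.89 kN.
Vertical equilibrium: R_A = ΣP − R_B = 141.8 − 23.89 = 117.9 kN.

R_A = 117.9 kN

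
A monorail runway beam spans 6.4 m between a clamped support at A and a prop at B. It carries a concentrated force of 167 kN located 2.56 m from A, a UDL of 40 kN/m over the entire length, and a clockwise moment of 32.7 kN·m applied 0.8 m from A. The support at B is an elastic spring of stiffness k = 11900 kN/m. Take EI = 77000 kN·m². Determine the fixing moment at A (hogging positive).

M_A = 489.7 kN·m

Take the reaction at B as the redundant and release it; the primary structure is a cantilever fixed at A.
Free-end deflection of the primary structure under the applied loading (downward +):
  point load 167 at a = 2.56: Pa²(3L − a)/(6EI) = 3035/EI
  UDL 40: wL⁴/(8EI) = 8389/EI
  clockwise couple 32.7 at a = 0.8: M₀a(2L − a)/(2EI) = 157/EI
  δ_0 = 11581/EI
Tip deflection under a unit load at B: L³/(3EI) = 87.38/EI.
With EI = 77000 kN·m²: δ_0 = 0.1504 m and δ_{BB} = 0.001135 m/kN.
Compatibility — the spring shortens by R_B/k under the reaction it provides: δ_0 − R_B·δ_{BB} = R_B/k. With 1/k = 0.000084 m/kN, R_B = δ_0 / (δ_{BB} + 1/k) = 0.1504 / (0.001135 + 0.000084) = 123.4 kN.
Moment equilibrium about A: M_A = Σ(load moments about A) − R_B·L = 1279 − 123.4×6.4 = 489.7 kN·m.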